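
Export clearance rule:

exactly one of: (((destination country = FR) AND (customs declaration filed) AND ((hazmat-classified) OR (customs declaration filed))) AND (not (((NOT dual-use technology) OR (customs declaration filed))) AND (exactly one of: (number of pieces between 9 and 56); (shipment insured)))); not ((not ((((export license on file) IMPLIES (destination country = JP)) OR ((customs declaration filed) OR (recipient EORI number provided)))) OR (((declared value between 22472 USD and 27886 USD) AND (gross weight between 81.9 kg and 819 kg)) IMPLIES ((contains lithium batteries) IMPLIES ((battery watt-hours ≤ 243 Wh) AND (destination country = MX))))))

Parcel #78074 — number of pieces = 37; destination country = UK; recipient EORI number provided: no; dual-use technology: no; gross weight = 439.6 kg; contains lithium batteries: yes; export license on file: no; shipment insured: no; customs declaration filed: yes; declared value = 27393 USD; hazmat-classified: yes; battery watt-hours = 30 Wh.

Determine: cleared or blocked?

Cleared

Atomic conditions:
  destination country = FR: UK == FR is false
  customs declaration filed: yes → true
  hazmat-classified: yes → true
  NOT dual-use technology: no → true
  number of pieces between 9 and 56: 37 in [9, 56] is true
  shipment insured: no → false
  export license on file: no → false
  destination country = JP: UK == JP is false
  recipient EORI number provided: no → false
  declared value between 22472 USD and 27886 USD: 27393 in [22472, 27886] is true
  gross weight between 81.9 kg and 819 kg: 439.6 in [81.9, 819] is true
  contains lithium batteries: yes → true
  battery watt-hours ≤ 243 Wh: 30 ≤ 243 is true
  destination country = MX: UK == MX is false
Combine:
[1.1.3] true OR true = true
[1.1] false AND true AND true = false
[1.2.1.1] true OR true = true
[1.2.1] NOT true = false
[1.2.2] exactly-one(true, false) = true
[1.2] false AND true = false
[1] false AND false = false
[2.1.1.1.1] false → false (antecedent false ⇒ implication holds) = true
[2.1.1.1.2] true OR false = true
[2.1.1.1] true OR true = true
[2.1.1] NOT true = false
[2.1.2.1] true AND true = true
[2.1.2.2.2] true AND false = false
[2.1.2.2] true → false = false
[2.1.2] true → false = false
[2.1] false OR false = false
[2] NOT false = true
[root] exactly-one(false, true) = true
Overall: true → cleared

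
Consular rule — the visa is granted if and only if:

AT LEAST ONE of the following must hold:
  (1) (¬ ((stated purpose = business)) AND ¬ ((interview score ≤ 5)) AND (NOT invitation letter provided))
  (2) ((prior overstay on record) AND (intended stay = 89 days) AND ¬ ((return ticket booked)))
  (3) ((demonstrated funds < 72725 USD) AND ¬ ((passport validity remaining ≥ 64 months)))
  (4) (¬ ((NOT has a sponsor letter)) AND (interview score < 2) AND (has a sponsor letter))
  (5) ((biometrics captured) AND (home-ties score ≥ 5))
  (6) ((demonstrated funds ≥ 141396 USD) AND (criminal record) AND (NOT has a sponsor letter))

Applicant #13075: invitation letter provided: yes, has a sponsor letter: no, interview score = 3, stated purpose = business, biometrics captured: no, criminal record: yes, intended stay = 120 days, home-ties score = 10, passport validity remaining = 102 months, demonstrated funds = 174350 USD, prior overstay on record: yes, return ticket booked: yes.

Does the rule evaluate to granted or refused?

Granted

Atomic conditions:
  stated purpose = business: business == business is true
  interview score ≤ 5: 3 ≤ 5 is true
  NOT invitation letter provided: yes → false
  prior overstay on record: yes → true
  intended stay = 89 days: 120 == 89 is false
  return ticket booked: yes → true
  demonstrated funds < 72725 USD: 174350 < 72725 is false
  passport validity remaining ≥ 64 months: 102 ≥ 64 is true
  NOT has a sponsor letter: no → true
  interview score < 2: 3 < 2 is false
  has a sponsor letter: no → false
  biometrics captured: no → false
  home-ties score ≥ 5: 10 ≥ 5 is true
  demonstrated funds ≥ 141396 USD: 174350 ≥ 141396 is true
  criminal record: yes → true
Combine:
[1.1] NOT true = false
[1.2] NOT true = false
[1] false AND false AND false = false
[2.3] NOT true = false
[2] true AND false AND false = false
[3.2] NOT true = false
[3] false AND false = false
[4.1] NOT true = false
[4] false AND false AND false = false
[5] false AND true = false
[6] true AND true AND true = true
[root] false OR false OR false OR false OR false OR true = true
Overall: true → granted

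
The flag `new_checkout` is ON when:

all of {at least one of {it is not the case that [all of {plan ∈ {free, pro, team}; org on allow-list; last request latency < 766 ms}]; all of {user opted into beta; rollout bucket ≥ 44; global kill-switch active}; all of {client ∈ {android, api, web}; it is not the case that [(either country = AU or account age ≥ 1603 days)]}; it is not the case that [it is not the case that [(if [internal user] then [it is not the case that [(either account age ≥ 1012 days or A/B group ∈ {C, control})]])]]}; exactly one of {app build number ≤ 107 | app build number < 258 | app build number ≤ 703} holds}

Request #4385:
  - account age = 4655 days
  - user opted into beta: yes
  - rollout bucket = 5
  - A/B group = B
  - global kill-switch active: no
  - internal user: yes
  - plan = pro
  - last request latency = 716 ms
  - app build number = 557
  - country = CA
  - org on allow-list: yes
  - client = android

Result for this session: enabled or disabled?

Atomic conditions:
  plan ∈ {free, pro, team}: pro is in the set → true
  org on allow-list: yes → true
  last request latency < 766 ms: 716 < 766 is true
  user opted into beta: yes → true
  rollout bucket ≥ 44: 5 ≥ 44 is false
  global kill-switch active: no → false
  client ∈ {android, api, web}: android is in the set → true
  country = AU: CA == AU is false
  account age ≥ 1603 days: 4655 ≥ 1603 is true
  internal user: yes → true
  account age ≥ 1012 days: 4655 ≥ 1012 is true
  A/B group ∈ {C, control}: B is not in the set → false
  app build number ≤ 107: 557 ≤ 107 is false
  app build number < 258: 557 < 258 is false
  app build number ≤ 703: 557 ≤ 703 is true
Combine:
[1.1.1] true AND true AND true = true
[1.1] NOT true = false
[1.2] true AND false AND false = false
[1.3.2.1] false OR true = true
[1.3.2] NOT true = false
[1.3] true AND false = false
[1.4.1.1.2.1] true OR false = true
[1.4.1.1.2] NOT true = false
[1.4.1.1] true → false = false
[1.4.1] NOT false = true
[1.4] NOT true = false
[1] false OR false OR false OR false = false
[2] exactly-one(false, false, true) = true
[root] false AND true = false
Overall: false → disabled

Disabled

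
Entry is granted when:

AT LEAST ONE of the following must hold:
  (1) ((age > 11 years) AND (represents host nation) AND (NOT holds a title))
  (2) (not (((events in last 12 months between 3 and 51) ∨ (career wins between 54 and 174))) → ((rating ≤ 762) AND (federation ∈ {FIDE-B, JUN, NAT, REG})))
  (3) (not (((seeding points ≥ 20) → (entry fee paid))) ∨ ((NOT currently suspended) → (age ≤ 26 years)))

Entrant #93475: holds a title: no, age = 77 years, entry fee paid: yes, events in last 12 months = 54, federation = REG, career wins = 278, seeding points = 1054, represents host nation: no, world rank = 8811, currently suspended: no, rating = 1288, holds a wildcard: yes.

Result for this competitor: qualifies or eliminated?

Atomic conditions:
  age > 11 years: 77 > 11 is true
  represents host nation: no → false
  NOT holds a title: no → true
  events in last 12 months between 3 and 51: 54 in [3, 51] is false
  career wins between 54 and 174: 278 in [54, 174] is false
  rating ≤ 762: 1288 ≤ 762 is false
  federation ∈ {FIDE-B, JUN, NAT, REG}: REG is in the set → true
  seeding points ≥ 20: 1054 ≥ 20 is true
  entry fee paid: yes → true
  NOT currently suspended: no → true
  age ≤ 26 years: 77 ≤ 26 is false
Combine:
[1] true AND false AND true = false
[2.1.1] false OR false = false
[2.1] NOT false = true
[2.2] false AND true = false
[2] true → false = false
[3.1.1] true → true = true
[3.1] NOT true = false
[3.2] true → false = false
[3] false OR false = false
[root] false OR false OR false = false
Overall: false → eliminated

Eliminated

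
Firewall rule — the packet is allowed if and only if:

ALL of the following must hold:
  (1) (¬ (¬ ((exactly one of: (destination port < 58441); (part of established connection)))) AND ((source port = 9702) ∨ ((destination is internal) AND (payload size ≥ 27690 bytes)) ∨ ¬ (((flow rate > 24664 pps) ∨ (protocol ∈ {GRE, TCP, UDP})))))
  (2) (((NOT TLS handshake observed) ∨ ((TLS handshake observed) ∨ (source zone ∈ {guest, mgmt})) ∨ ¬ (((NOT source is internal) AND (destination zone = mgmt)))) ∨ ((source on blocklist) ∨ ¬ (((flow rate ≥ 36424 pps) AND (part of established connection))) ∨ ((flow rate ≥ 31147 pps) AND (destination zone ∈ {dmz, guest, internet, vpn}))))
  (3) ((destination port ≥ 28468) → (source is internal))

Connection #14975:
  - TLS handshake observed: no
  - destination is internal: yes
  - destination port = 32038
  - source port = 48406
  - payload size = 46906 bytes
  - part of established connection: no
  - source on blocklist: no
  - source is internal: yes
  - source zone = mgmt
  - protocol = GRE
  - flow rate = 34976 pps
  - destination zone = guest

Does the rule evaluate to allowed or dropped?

Allowed

Atomic conditions:
  destination port < 58441: 32038 < 58441 is true
  part of established connection: no → false
  source port = 9702: 48406 == 9702 is false
  destination is internal: yes → true
  payload size ≥ 27690 bytes: 46906 ≥ 27690 is true
  flow rate > 24664 pps: 34976 > 24664 is true
  protocol ∈ {GRE, TCP, UDP}: GRE is in the set → true
  NOT TLS handshake observed: no → true
  TLS handshake observed: no → false
  source zone ∈ {guest, mgmt}: mgmt is in the set → true
  NOT source is internal: yes → false
  destination zone = mgmt: guest == mgmt is false
  source on blocklist: no → false
  flow rate ≥ 36424 pps: 34976 ≥ 36424 is false
  flow rate ≥ 31147 pps: 34976 ≥ 31147 is true
  destination zone ∈ {dmz, guest, internet, vpn}: guest is in the set → true
  destination port ≥ 28468: 32038 ≥ 28468 is true
  source is internal: yes → true
Combine:
[1.1.1.1] exactly-one(true, false) = true
[1.1.1] NOT true = false
[1.1] NOT false = true
[1.2.2] true AND true = true
[1.2.3.1] true OR true = true
[1.2.3] NOT true = false
[1.2] false OR true OR false = true
[1] true AND true = true
[2.1.2] false OR true = true
[2.1.3.1] false AND false = false
[2.1.3] NOT false = true
[2.1] true OR true OR true = true
[2.2.2.1] false AND false = false
[2.2.2] NOT false = true
[2.2.3] true AND true = true
[2.2] false OR true OR true = true
[2] true OR true = true
[3] true → true = true
[root] true AND true AND true = true
Overall: true → allowed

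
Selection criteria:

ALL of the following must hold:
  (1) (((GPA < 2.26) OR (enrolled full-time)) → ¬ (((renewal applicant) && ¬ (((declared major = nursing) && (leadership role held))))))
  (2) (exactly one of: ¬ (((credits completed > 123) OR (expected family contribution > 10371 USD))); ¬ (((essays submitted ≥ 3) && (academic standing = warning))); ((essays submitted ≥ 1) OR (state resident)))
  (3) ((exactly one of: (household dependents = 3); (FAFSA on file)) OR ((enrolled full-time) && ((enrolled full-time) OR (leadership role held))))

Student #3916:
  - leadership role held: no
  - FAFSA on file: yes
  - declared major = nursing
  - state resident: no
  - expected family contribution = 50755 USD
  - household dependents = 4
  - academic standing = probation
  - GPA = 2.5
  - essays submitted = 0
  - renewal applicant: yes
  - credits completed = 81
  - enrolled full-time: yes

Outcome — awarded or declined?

Declined

Atomic conditions:
  GPA < 2.26: 2.5 < 2.26 is false
  enrolled full-time: yes → true
  renewal applicant: yes → true
  declared major = nursing: nursing == nursing is true
  leadership role held: no → false
  credits completed > 123: 81 > 123 is false
  expected family contribution > 10371 USD: 50755 > 10371 is true
  essays submitted ≥ 3: 0 ≥ 3 is false
  academic standing = warning: probation == warning is false
  essays submitted ≥ 1: 0 ≥ 1 is false
  state resident: no → false
  household dependents = 3: 4 == 3 is false
  FAFSA on file: yes → true
Combine:
[1.1] false OR true = true
[1.2.1.2.1] true AND false = false
[1.2.1.2] NOT false = true
[1.2.1] true AND true = true
[1.2] NOT true = false
[1] true → false = false
[2.1.1] false OR true = true
[2.1] NOT true = false
[2.2.1] false AND false = false
[2.2] NOT false = true
[2.3] false OR false = false
[2] exactly-one(false, true, false) = true
[3.1] exactly-one(false, true) = true
[3.2.2] true OR false = true
[3.2] true AND true = true
[3] true OR true = true
[root] false AND true AND true = false
Overall: false → declined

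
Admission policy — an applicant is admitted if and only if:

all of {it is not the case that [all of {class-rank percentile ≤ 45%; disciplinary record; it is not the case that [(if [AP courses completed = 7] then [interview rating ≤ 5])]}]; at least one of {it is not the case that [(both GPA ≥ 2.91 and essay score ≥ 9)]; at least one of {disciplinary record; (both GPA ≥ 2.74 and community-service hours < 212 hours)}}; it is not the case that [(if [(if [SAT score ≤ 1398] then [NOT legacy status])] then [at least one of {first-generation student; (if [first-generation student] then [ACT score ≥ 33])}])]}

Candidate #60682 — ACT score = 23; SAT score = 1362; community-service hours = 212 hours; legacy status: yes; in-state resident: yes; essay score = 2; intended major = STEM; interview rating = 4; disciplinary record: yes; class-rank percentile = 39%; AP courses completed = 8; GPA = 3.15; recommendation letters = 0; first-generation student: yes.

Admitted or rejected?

Rejected

Atomic conditions:
  class-rank percentile ≤ 45%: 39 ≤ 45 is true
  disciplinary record: yes → true
  AP courses completed = 7: 8 == 7 is false
  interview rating ≤ 5: 4 ≤ 5 is true
  GPA ≥ 2.91: 3.15 ≥ 2.91 is true
  essay score ≥ 9: 2 ≥ 9 is false
  GPA ≥ 2.74: 3.15 ≥ 2.74 is true
  community-service hours < 212 hours: 212 < 212 is false
  SAT score ≤ 1398: 1362 ≤ 1398 is true
  NOT legacy status: yes → false
  first-generation student: yes → true
  ACT score ≥ 33: 23 ≥ 33 is false
Combine:
[1.1.3.1] false → true (antecedent false ⇒ implication holds) = true
[1.1.3] NOT true = false
[1.1] true AND true AND false = false
[1] NOT false = true
[2.1.1] true AND false = false
[2.1] NOT false = true
[2.2.2] true AND false = false
[2.2] true OR false = true
[2] true OR true = true
[3.1.1] true → false = false
[3.1.2.2] true → false = false
[3.1.2] true OR false = true
[3.1] false → true (antecedent false ⇒ implication holds) = true
[3] NOT true = false
[root] true AND true AND false = false
Overall: false → rejected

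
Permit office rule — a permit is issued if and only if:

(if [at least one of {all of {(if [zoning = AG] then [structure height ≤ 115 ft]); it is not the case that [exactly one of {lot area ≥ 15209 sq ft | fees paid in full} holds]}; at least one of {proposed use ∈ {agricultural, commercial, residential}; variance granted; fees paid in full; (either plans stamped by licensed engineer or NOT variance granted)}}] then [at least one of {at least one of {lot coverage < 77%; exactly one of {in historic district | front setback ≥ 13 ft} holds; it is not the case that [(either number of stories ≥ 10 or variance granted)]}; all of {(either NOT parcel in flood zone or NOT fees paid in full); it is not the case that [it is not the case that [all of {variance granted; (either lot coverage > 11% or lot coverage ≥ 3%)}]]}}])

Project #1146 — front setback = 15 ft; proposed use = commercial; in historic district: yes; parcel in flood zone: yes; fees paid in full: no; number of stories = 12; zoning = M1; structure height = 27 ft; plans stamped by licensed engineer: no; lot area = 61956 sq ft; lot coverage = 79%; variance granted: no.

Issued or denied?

Atomic conditions:
  zoning = AG: M1 == AG is false
  structure height ≤ 115 ft: 27 ≤ 115 is true
  lot area ≥ 15209 sq ft: 61956 ≥ 15209 is true
  fees paid in full: no → false
  proposed use ∈ {agricultural, commercial, residential}: commercial is in the set → true
  variance granted: no → false
  plans stamped by licensed engineer: no → false
  NOT variance granted: no → true
  lot coverage < 77%: 79 < 77 is false
  in historic district: yes → true
  front setback ≥ 13 ft: 15 ≥ 13 is true
  number of stories ≥ 10: 12 ≥ 10 is true
  NOT parcel in flood zone: yes → false
  NOT fees paid in full: no → true
  lot coverage > 11%: 79 > 11 is true
  lot coverage ≥ 3%: 79 ≥ 3 is true
Combine:
[1.1.1] false → true (antecedent false ⇒ implication holds) = true
[1.1.2.1] exactly-one(true, false) = true
[1.1.2] NOT true = false
[1.1] true AND false = false
[1.2.4] false OR true = true
[1.2] true OR false OR false OR true = true
[1] false OR true = true
[2.1.2] exactly-one(true, true) = false
[2.1.3.1] true OR false = true
[2.1.3] NOT true = false
[2.1] false OR false OR false = false
[2.2.1] false OR true = true
[2.2.2.1.1.2] true OR true = true
[2.2.2.1.1] false AND true = false
[2.2.2.1] NOT false = true
[2.2.2] NOT true = false
[2.2] true AND false = false
[2] false OR false = false
[root] true → false = false
Overall: false → denied

Denied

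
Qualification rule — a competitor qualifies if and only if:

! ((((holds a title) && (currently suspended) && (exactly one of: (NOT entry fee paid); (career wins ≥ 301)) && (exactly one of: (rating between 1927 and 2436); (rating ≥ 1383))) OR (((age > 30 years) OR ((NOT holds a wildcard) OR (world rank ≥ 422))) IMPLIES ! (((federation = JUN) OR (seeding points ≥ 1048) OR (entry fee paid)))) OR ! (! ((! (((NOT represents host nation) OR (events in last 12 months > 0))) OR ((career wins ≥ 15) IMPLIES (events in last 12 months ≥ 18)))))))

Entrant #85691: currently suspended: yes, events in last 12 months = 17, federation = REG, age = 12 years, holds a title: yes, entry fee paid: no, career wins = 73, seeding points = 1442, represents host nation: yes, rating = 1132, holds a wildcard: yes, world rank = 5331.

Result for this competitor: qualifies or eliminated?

Atomic conditions:
  holds a title: yes → true
  currently suspended: yes → true
  NOT entry fee paid: no → true
  career wins ≥ 301: 73 ≥ 301 is false
  rating between 1927 and 2436: 1132 in [1927, 2436] is false
  rating ≥ 1383: 1132 ≥ 1383 is false
  age > 30 years: 12 > 30 is false
  NOT holds a wildcard: yes → false
  world rank ≥ 422: 5331 ≥ 422 is true
  federation = JUN: REG == JUN is false
  seeding points ≥ 1048: 1442 ≥ 1048 is true
  entry fee paid: no → false
  NOT represents host nation: yes → false
  events in last 12 months > 0: 17 > 0 is true
  career wins ≥ 15: 73 ≥ 15 is true
  events in last 12 months ≥ 18: 17 ≥ 18 is false
Combine:
[1.1.3] exactly-one(true, false) = true
[1.1.4] exactly-one(false, false) = false
[1.1] true AND true AND true AND false = false
[1.2.1.2] false OR true = true
[1.2.1] false OR true = true
[1.2.2.1] false OR true OR false = true
[1.2.2] NOT true = false
[1.2] true → false = false
[1.3.1.1.1.1] false OR true = true
[1.3.1.1.1] NOT true = false
[1.3.1.1.2] true → false = false
[1.3.1.1] false OR false = false
[1.3.1] NOT false = true
[1.3] NOT true = false
[1] false OR false OR false = false
[root] NOT false = true
Overall: true → qualifies

Qualifies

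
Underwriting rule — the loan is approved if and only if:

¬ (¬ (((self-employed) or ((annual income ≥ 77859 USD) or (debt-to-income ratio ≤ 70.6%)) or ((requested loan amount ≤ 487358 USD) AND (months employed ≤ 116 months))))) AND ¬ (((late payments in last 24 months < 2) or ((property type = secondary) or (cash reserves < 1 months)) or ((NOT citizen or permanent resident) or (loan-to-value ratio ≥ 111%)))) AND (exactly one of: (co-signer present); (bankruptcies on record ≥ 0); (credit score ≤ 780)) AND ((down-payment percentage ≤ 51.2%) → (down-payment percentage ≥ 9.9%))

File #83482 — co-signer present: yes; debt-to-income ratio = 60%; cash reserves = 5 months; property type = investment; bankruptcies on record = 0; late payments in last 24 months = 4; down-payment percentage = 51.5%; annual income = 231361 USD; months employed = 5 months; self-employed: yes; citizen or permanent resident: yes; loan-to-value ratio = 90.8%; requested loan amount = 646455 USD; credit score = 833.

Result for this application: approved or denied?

Denied

Atomic conditions:
  self-employed: yes → true
  annual income ≥ 77859 USD: 231361 ≥ 77859 is true
  debt-to-income ratio ≤ 70.6%: 60 ≤ 70.6 is true
  requested loan amount ≤ 487358 USD: 646455 ≤ 487358 is false
  months employed ≤ 116 months: 5 ≤ 116 is true
  late payments in last 24 months < 2: 4 < 2 is false
  property type = secondary: investment == secondary is false
  cash reserves < 1 months: 5 < 1 is false
  NOT citizen or permanent resident: yes → false
  loan-to-value ratio ≥ 111%: 90.8 ≥ 111 is false
  co-signer present: yes → true
  bankruptcies on record ≥ 0: 0 ≥ 0 is true
  credit score ≤ 780: 833 ≤ 780 is false
  down-payment percentage ≤ 51.2%: 51.5 ≤ 51.2 is false
  down-payment percentage ≥ 9.9%: 51.5 ≥ 9.9 is true
Combine:
[1.1.1.2] true OR true = true
[1.1.1.3] false AND true = false
[1.1.1] true OR true OR false = true
[1.1] NOT true = false
[1] NOT false = true
[2.1.2] false OR false = false
[2.1.3] false OR false = false
[2.1] false OR false OR false = false
[2] NOT false = true
[3] exactly-one(true, true, false) = false
[4] false → true (antecedent false ⇒ implication holds) = true
[root] true AND true AND false AND true = false
Overall: false → denied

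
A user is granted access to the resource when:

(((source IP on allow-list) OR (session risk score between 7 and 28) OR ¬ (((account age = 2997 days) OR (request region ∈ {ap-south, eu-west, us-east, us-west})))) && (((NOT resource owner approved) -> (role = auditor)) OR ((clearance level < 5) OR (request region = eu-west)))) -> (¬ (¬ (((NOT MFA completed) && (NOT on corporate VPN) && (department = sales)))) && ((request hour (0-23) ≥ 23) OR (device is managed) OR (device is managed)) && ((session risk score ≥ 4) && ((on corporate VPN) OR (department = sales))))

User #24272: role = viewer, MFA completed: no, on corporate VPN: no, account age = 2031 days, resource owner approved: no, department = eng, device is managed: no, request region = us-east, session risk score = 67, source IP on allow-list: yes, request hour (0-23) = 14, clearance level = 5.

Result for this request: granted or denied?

Atomic conditions:
  source IP on allow-list: yes → true
  session risk score between 7 and 28: 67 in [7, 28] is false
  account age = 2997 days: 2031 == 2997 is false
  request region ∈ {ap-south, eu-west, us-east, us-west}: us-east is in the set → true
  NOT resource owner approved: no → true
  role = auditor: viewer == auditor is false
  clearance level < 5: 5 < 5 is false
  request region = eu-west: us-east == eu-west is false
  NOT MFA completed: no → true
  NOT on corporate VPN: no → true
  department = sales: eng == sales is false
  request hour (0-23) ≥ 23: 14 ≥ 23 is false
  device is managed: no → false
  session risk score ≥ 4: 67 ≥ 4 is true
  on corporate VPN: no → false
Combine:
[1.1.3.1] false OR true = true
[1.1.3] NOT true = false
[1.1] true OR false OR false = true
[1.2.1] true → false = false
[1.2.2] false OR false = false
[1.2] false OR false = false
[1] true AND false = false
[2.1.1.1] true AND true AND false = false
[2.1.1] NOT false = true
[2.1] NOT true = false
[2.2] false OR false OR false = false
[2.3.2] false OR false = false
[2.3] true AND false = false
[2] false AND false AND false = false
[root] false → false (antecedent false ⇒ implication holds) = true
Overall: true → granted

Granted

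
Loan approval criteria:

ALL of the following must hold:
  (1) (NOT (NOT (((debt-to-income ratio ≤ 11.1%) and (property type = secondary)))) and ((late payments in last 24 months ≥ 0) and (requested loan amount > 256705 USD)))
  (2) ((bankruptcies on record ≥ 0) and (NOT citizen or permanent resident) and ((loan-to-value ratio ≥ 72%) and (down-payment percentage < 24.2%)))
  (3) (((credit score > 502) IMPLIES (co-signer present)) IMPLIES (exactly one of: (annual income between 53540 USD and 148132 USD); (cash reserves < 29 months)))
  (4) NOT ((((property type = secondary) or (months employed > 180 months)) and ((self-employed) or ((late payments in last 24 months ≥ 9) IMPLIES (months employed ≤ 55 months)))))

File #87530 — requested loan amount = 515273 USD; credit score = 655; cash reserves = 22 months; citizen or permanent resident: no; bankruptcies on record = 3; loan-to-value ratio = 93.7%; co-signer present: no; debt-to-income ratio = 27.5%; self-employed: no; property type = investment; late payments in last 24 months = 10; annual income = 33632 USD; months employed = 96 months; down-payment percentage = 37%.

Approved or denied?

Atomic conditions:
  debt-to-income ratio ≤ 11.1%: 27.5 ≤ 11.1 is false
  property type = secondary: investment == secondary is false
  late payments in last 24 months ≥ 0: 10 ≥ 0 is true
  requested loan amount > 256705 USD: 515273 > 256705 is true
  bankruptcies on record ≥ 0: 3 ≥ 0 is true
  NOT citizen or permanent resident: no → true
  loan-to-value ratio ≥ 72%: 93.7 ≥ 72 is true
  down-payment percentage < 24.2%: 37 < 24.2 is false
  credit score > 502: 655 > 502 is true
  co-signer present: no → false
  annual income between 53540 USD and 148132 USD: 33632 in [53540, 148132] is false
  cash reserves < 29 months: 22 < 29 is true
  months employed > 180 months: 96 > 180 is false
  self-employed: no → false
  late payments in last 24 months ≥ 9: 10 ≥ 9 is true
  months employed ≤ 55 months: 96 ≤ 55 is false
Combine:
[1.1.1.1] false AND false = false
[1.1.1] NOT false = true
[1.1] NOT true = false
[1.2] true AND true = true
[1] false AND true = false
[2.3] true AND false = false
[2] true AND true AND false = false
[3.1] true → false = false
[3.2] exactly-one(false, true) = true
[3] false → true (antecedent false ⇒ implication holds) = true
[4.1.1] false OR false = false
[4.1.2.2] true → false = false
[4.1.2] false OR false = false
[4.1] false AND false = false
[4] NOT false = true
[root] false AND false AND true AND true = false
Overall: false → denied

Denied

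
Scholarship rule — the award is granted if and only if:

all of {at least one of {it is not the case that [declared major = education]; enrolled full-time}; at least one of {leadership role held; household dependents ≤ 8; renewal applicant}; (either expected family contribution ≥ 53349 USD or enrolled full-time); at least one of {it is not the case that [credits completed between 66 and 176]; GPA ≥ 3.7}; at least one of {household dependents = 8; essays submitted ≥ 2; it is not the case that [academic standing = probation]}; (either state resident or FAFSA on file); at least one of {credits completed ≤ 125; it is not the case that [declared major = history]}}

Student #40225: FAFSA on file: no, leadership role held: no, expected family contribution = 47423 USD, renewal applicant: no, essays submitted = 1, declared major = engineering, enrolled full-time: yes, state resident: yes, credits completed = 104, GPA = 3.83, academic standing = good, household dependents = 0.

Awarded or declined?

Atomic conditions:
  declared major = education: engineering == education is false
  enrolled full-time: yes → true
  leadership role held: no → false
  household dependents ≤ 8: 0 ≤ 8 is true
  renewal applicant: no → false
  expected family contribution ≥ 53349 USD: 47423 ≥ 53349 is false
  credits completed between 66 and 176: 104 in [66, 176] is true
  GPA ≥ 3.7: 3.83 ≥ 3.7 is true
  household dependents = 8: 0 == 8 is false
  essays submitted ≥ 2: 1 ≥ 2 is false
  academic standing = probation: good == probation is false
  state resident: yes → true
  FAFSA on file: no → false
  credits completed ≤ 125: 104 ≤ 125 is true
  declared major = history: engineering == history is false
Combine:
[1.1] NOT false = true
[1] true OR true = true
[2] false OR true OR false = true
[3] false OR true = true
[4.1] NOT true = false
[4] false OR true = true
[5.3] NOT false = true
[5] false OR false OR true = true
[6] true OR false = true
[7.2] NOT false = true
[7] true OR true = true
[root] true AND true AND true AND true AND true AND true AND true = true
Overall: true → awarded

Awarded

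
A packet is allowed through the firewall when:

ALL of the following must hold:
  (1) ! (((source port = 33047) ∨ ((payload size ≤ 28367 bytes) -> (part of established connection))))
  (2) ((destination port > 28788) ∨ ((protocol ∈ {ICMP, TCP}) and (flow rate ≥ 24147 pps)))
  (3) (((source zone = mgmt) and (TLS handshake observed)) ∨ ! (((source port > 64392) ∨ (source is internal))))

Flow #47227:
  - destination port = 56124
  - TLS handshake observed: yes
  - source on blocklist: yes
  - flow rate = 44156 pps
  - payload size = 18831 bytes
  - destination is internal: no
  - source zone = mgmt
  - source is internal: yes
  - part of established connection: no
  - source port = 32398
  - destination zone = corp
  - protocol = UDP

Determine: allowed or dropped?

Allowed

Atomic conditions:
  source port = 33047: 32398 == 33047 is false
  payload size ≤ 28367 bytes: 18831 ≤ 28367 is true
  part of established connection: no → false
  destination port > 28788: 56124 > 28788 is true
  protocol ∈ {ICMP, TCP}: UDP is not in the set → false
  flow rate ≥ 24147 pps: 44156 ≥ 24147 is true
  source zone = mgmt: mgmt == mgmt is true
  TLS handshake observed: yes → true
  source port > 64392: 32398 > 64392 is false
  source is internal: yes → true
Combine:
[1.1.2] true → false = false
[1.1] false OR false = false
[1] NOT false = true
[2.2] false AND true = false
[2] true OR false = true
[3.1] true AND true = true
[3.2.1] false OR true = true
[3.2] NOT true = false
[3] true OR false = true
[root] true AND true AND true = true
Overall: true → allowed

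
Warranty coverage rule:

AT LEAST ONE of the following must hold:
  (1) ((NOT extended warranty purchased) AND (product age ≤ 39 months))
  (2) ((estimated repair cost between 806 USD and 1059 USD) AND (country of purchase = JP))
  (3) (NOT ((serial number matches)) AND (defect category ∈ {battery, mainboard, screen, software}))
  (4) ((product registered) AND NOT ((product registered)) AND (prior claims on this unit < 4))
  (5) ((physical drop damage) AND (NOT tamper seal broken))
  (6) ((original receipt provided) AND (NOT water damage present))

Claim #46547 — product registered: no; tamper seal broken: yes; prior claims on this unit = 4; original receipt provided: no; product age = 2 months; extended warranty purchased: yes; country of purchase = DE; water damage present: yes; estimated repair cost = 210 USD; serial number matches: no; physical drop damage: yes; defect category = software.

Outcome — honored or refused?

Atomic conditions:
  NOT extended warranty purchased: yes → false
  product age ≤ 39 months: 2 ≤ 39 is true
  estimated repair cost between 806 USD and 1059 USD: 210 in [806, 1059] is false
  country of purchase = JP: DE == JP is false
  serial number matches: no → false
  defect category ∈ {battery, mainboard, screen, software}: software is in the set → true
  product registered: no → false
  prior claims on this unit < 4: 4 < 4 is false
  physical drop damage: yes → true
  NOT tamper seal broken: yes → false
  original receipt provided: no → false
  NOT water damage present: yes → false
Combine:
[1] false AND true = false
[2] false AND false = false
[3.1] NOT false = true
[3] true AND true = true
[4.2] NOT false = true
[4] false AND true AND false = false
[5] true AND false = false
[6] false AND false = false
[root] false OR false OR true OR false OR false OR false = true
Overall: true → honored

Honored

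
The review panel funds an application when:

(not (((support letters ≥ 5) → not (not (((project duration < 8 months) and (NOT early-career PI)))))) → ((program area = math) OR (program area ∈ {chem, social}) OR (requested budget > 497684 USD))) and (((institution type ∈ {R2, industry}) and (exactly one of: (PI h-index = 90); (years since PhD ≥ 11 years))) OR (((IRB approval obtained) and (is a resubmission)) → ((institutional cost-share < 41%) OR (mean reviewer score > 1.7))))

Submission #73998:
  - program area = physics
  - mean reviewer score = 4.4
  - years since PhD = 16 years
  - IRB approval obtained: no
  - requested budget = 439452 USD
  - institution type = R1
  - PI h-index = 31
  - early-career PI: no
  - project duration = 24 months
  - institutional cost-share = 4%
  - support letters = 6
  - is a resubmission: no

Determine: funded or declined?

Declined

Atomic conditions:
  support letters ≥ 5: 6 ≥ 5 is true
  project duration < 8 months: 24 < 8 is false
  NOT early-career PI: no → true
  program area = math: physics == math is false
  program area ∈ {chem, social}: physics is not in the set → false
  requested budget > 497684 USD: 439452 > 497684 is false
  institution type ∈ {R2, industry}: R1 is not in the set → false
  PI h-index = 90: 31 == 90 is false
  years since PhD ≥ 11 years: 16 ≥ 11 is true
  IRB approval obtained: no → false
  is a resubmission: no → false
  institutional cost-share < 41%: 4 < 41 is true
  mean reviewer score > 1.7: 4.4 > 1.7 is true
Combine:
[1.1.1.2.1.1] false AND true = false
[1.1.1.2.1] NOT false = true
[1.1.1.2] NOT true = false
[1.1.1] true → false = false
[1.1] NOT false = true
[1.2] false OR false OR false = false
[1] true → false = false
[2.1.2] exactly-one(false, true) = true
[2.1] false AND true = false
[2.2.1] false AND false = false
[2.2.2] true OR true = true
[2.2] false → true (antecedent false ⇒ implication holds) = true
[2] false OR true = true
[root] false AND true = false
Overall: false → declined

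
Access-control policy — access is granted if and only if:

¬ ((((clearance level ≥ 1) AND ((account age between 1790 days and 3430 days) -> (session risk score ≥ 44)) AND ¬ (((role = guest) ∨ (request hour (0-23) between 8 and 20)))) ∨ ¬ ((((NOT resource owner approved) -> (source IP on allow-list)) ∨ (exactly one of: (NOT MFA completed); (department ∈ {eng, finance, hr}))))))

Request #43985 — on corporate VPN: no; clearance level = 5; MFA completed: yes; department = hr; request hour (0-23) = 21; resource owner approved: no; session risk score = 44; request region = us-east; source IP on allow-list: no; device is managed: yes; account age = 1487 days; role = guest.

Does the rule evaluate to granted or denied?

Granted

Atomic conditions:
  clearance level ≥ 1: 5 ≥ 1 is true
  account age between 1790 days and 3430 days: 1487 in [1790, 3430] is false
  session risk score ≥ 44: 44 ≥ 44 is true
  role = guest: guest == guest is true
  request hour (0-23) between 8 and 20: 21 in [8, 20] is false
  NOT resource owner approved: no → true
  source IP on allow-list: no → false
  NOT MFA completed: yes → false
  department ∈ {eng, finance, hr}: hr is in the set → true
Combine:
[1.1.2] false → true (antecedent false ⇒ implication holds) = true
[1.1.3.1] true OR false = true
[1.1.3] NOT true = false
[1.1] true AND true AND false = false
[1.2.1.1] true → false = false
[1.2.1.2] exactly-one(false, true) = true
[1.2.1] false OR true = true
[1.2] NOT true = false
[1] false OR false = false
[root] NOT false = true
Overall: true → granted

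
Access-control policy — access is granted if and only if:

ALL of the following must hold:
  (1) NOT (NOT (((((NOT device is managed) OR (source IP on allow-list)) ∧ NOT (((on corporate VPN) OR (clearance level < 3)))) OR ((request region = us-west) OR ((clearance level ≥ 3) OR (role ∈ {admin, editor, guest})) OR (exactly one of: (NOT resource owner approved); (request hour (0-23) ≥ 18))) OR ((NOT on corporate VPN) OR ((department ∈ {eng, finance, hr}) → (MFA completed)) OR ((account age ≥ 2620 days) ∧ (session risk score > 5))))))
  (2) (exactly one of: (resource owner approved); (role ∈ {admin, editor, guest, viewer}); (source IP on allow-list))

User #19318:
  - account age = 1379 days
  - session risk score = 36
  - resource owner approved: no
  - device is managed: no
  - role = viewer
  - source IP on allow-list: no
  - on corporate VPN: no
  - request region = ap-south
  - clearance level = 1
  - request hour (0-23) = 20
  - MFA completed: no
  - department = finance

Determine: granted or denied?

Granted

Atomic conditions:
  NOT device is managed: no → true
  source IP on allow-list: no → false
  on corporate VPN: no → false
  clearance level < 3: 1 < 3 is true
  request region = us-west: ap-south == us-west is false
  clearance level ≥ 3: 1 ≥ 3 is false
  role ∈ {admin, editor, guest}: viewer is not in the set → false
  NOT resource owner approved: no → true
  request hour (0-23) ≥ 18: 20 ≥ 18 is true
  NOT on corporate VPN: no → true
  department ∈ {eng, finance, hr}: finance is in the set → true
  MFA completed: no → false
  account age ≥ 2620 days: 1379 ≥ 2620 is false
  session risk score > 5: 36 > 5 is true
  resource owner approved: no → false
  role ∈ {admin, editor, guest, viewer}: viewer is in the set → true
Combine:
[1.1.1.1.1] true OR false = true
[1.1.1.1.2.1] false OR true = true
[1.1.1.1.2] NOT true = false
[1.1.1.1] true AND false = false
[1.1.1.2.2] false OR false = false
[1.1.1.2.3] exactly-one(true, true) = false
[1.1.1.2] false OR false OR false = false
[1.1.1.3.2] true → false = false
[1.1.1.3.3] false AND true = false
[1.1.1.3] true OR false OR false = true
[1.1.1] false OR false OR true = true
[1.1] NOT true = false
[1] NOT false = true
[2] exactly-one(false, true, false) = true
[root] true AND true = true
Overall: true → granted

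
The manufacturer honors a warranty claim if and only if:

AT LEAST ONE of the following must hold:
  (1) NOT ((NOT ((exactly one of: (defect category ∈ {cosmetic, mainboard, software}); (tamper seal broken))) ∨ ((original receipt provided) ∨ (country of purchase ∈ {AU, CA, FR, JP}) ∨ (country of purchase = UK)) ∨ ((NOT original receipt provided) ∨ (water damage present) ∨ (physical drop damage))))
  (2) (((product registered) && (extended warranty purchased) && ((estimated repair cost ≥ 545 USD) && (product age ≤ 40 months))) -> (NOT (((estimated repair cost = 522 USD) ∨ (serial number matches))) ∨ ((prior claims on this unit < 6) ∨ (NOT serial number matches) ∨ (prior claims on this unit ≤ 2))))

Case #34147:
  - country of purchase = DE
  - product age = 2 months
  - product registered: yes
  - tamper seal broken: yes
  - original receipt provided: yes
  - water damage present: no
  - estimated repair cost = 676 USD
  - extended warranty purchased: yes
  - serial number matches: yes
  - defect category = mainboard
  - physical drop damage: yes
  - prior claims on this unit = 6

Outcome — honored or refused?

Atomic conditions:
  defect category ∈ {cosmetic, mainboard, software}: mainboard is in the set → true
  tamper seal broken: yes → true
  original receipt provided: yes → true
  country of purchase ∈ {AU, CA, FR, JP}: DE is not in the set → false
  country of purchase = UK: DE == UK is false
  NOT original receipt provided: yes → false
  water damage present: no → false
  physical drop damage: yes → true
  product registered: yes → true
  extended warranty purchased: yes → true
  estimated repair cost ≥ 545 USD: 676 ≥ 545 is true
  product age ≤ 40 months: 2 ≤ 40 is true
  estimated repair cost = 522 USD: 676 == 522 is false
  serial number matches: yes → true
  prior claims on this unit < 6: 6 < 6 is false
  NOT serial number matches: yes → false
  prior claims on this unit ≤ 2: 6 ≤ 2 is false
Combine:
[1.1.1.1] exactly-one(true, true) = false
[1.1.1] NOT false = true
[1.1.2] true OR false OR false = true
[1.1.3] false OR false OR true = true
[1.1] true OR true OR true = true
[1] NOT true = false
[2.1.3] true AND true = true
[2.1] true AND true AND true = true
[2.2.1.1] false OR true = true
[2.2.1] NOT true = false
[2.2.2] false OR false OR false = false
[2.2] false OR false = false
[2] true → false = false
[root] false OR false = false
Overall: false → refused

Refused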